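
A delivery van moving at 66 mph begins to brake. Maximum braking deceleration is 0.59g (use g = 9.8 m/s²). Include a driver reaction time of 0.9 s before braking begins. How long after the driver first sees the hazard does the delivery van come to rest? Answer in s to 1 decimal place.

66 mph × 0.44704 = 29.5046 m/s.
a = 0.59 × 9.8 = 5.782 m/s².
Braking time = v/a = 29.5046 / 5.782 = 5.103 s.
Total = 0.9 + 5.103 = 6.003 s.

Total time ≈ 6.0 s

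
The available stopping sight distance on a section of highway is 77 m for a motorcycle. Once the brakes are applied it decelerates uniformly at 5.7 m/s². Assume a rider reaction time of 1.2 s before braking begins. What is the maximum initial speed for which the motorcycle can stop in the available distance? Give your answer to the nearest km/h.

Stopping distance: v·t_r + v²/(2a) = 77 with t_r = 1.2 s and a = 5.700 m/s².
So v² + 13.680 v − 877.80 = 0.
Positive root: v = −a·t_r + √((a·t_r)² + 2a·d) = −6.840 + √(46.786 + 877.80) = 23.5670 m/s.
23.5670 m/s × 3.6 = 84.841 km/h.

Maximum speed ≈ 85 km/h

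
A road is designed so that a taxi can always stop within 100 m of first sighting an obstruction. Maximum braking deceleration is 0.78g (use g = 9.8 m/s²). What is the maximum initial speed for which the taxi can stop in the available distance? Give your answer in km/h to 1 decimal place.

Maximum speed ≈ 140.8 km/h

a = 0.78 × 9.8 = 7.644 m/s².
v²/(2a) = d ⇒ v = √(2 × 7.644 × 100) = √1528.80 = 39.0999 m/s.
39.0999 m/s × 3.6 = 140.760 km/h.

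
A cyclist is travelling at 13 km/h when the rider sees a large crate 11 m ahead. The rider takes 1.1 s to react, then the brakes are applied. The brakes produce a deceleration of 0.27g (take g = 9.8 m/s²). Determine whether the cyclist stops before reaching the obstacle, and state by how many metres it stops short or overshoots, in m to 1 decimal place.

13 km/h ÷ 3.6 = 3.6111 m/s.
a = 0.27 × 9.8 = 2.646 m/s².
Reaction distance = 3.6111 × 1.1 = 3.972 m.
Braking distance = v²/(2a) = 13.040 / 5.292 = 2.464 m.
Total stopping distance = 3.972 + 2.464 = 6.436 m, vs 11 m available — it stops with 11 − 6.436 = 4.564 m to spare.

Yes — it stops 4.6 m short of the obstacle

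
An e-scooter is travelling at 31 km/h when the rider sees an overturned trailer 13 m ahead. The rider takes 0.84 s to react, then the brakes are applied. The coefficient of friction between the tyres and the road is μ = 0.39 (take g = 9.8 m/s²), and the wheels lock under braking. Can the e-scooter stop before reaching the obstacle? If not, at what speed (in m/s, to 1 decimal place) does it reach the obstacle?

31 km/h ÷ 3.6 = 8.6111 m/s.
a = μg = 0.39 × 9.8 = 3.822 m/s².
Reaction distance = 8.6111 × 0.84 = 7.233 m.
Braking distance needed to stop: v²/(2a) = 74.151 / 7.644 = 9.701 m, so total needed = 7.233 + 9.701 = 16.934 m > 13 m — it cannot stop.
Distance remaining when braking begins: 13 − 7.233 = 5.767 m.
v² = v₀² − 2a·d = 74.151 − 2 × 3.822 × 5.767 = 30.068 m²/s².
v = √30.068 = 5.483 m/s.

No — it strikes the obstacle at 5.5 m/s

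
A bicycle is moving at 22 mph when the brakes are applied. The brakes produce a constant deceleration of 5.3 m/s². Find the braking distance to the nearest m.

22 mph × 0.44704 = 9.8349 m/s.
Braking distance = v²/(2a) = 9.8349² / (2 × 5.300) = 96.725 / 10.600 = 9.125 m.

Braking distance ≈ 9 m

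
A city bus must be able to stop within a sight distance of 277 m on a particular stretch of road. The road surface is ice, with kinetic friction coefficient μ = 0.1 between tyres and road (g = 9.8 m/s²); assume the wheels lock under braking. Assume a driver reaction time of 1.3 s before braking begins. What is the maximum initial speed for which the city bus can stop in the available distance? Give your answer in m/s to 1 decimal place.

Maximum speed ≈ 22.1 m/s

a = μg = 0.1 × 9.8 = 0.980 m/s².
Stopping distance: v·t_r + v²/(2a) = 277 with t_r = 1.3 s and a = 0.980 m/s².
So v² + 2.548 v − 542.92 = 0.
Positive root: v = −a·t_r + √((a·t_r)² + 2a·d) = −1.274 + √(1.623 + 542.92) = 22.0614 m/s.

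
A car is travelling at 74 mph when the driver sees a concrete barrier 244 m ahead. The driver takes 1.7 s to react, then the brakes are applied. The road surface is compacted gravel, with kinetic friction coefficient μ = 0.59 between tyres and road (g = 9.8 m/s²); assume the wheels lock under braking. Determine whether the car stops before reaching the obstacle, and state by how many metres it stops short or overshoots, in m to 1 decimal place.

Yes — it stops 93.1 m short of the obstacle

74 mph × 0.44704 = 33.0810 m/s.
a = μg = 0.59 × 9.8 = 5.782 m/s².
Reaction distance = 33.0810 × 1.7 = 56.238 m.
Braking distance = v²/(2a) = 1094.353 / 11.564 = 94.634 m.
Total stopping distance = 56.238 + 94.634 = 150.872 m, vs 244 m available — it stops with 244 − 150.872 = 93.128 m to spare.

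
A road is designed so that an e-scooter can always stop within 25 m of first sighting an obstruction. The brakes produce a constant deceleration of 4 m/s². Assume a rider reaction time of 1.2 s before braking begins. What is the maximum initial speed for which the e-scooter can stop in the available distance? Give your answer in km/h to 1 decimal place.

Stopping distance: v·t_r + v²/(2a) = 25 with t_r = 1.2 s and a = 4.000 m/s².
So v² + 9.600 v − 200.00 = 0.
Positive root: v = −a·t_r + √((a·t_r)² + 2a·d) = −4.800 + √(23.040 + 200.00) = 10.1345 m/s.
10.1345 m/s × 3.6 = 36.484 km/h.

Maximum speed ≈ 36.5 km/h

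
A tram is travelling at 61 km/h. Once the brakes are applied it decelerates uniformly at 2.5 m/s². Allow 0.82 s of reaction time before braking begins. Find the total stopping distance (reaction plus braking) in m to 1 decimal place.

61 km/h ÷ 3.6 = 16.9444 m/s.
Reaction distance = v·t_r = 16.9444 × 0.82 = 13.894 m.
Braking distance = v²/(2a) = 16.9444² / (2 × 2.500) = 287.113 / 5.000 = 57.423 m.
Total = 13.894 + 57.423 = 71.317 m.

Total stopping distance ≈ 71.3 m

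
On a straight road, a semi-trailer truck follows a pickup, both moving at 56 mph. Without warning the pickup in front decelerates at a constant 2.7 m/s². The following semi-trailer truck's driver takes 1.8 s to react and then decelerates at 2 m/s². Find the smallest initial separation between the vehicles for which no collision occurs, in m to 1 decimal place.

Minimum gap ≈ 85.7 m

56 mph × 0.44704 = 25.0342 m/s.
Leader travels v²/(2a_L) = 626.711 / 5.400 = 116.058 m before stopping.
Follower covers v·t_r = 25.0342 × 1.8 = 45.062 m while reacting, then v²/(2a_F) = 626.711 / 4.000 = 156.678 m while braking, for a total of 45.062 + 156.678 = 201.740 m.
Since a_F ≤ a_L and the follower starts braking later, the follower is never slower than the leader, so the closest approach is when both have stopped.
Minimum gap = 201.740 − 116.058 = 85.682 m.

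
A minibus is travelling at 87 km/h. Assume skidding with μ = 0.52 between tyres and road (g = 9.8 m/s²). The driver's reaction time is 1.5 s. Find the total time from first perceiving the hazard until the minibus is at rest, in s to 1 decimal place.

Total time ≈ 6.2 s

87 km/h ÷ 3.6 = 24.1667 m/s.
a = μg = 0.52 × 9.8 = 5.096 m/s².
Braking time = v/a = 24.1667 / 5.096 = 4.742 s.
Total = 1.5 + 4.742 = 6.242 s.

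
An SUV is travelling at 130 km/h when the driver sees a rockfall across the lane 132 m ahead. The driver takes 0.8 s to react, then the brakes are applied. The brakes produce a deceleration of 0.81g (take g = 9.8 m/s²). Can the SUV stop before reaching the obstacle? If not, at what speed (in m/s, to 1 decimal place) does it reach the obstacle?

130 km/h ÷ 3.6 = 36.1111 m/s.
a = 0.81 × 9.8 = 7.938 m/s².
Reaction distance = 36.1111 × 0.8 = 28.889 m.
Braking distance = v²/(2a) = 1304.012 / 15.876 = 82.137 m.
Total stopping distance = 28.889 + 82.137 = 111.026 m, vs 132 m available — it stops with 132 − 111.026 = 20.974 m to spare.

Yes — it stops about 21.0 m short of the obstacle, so it never reaches it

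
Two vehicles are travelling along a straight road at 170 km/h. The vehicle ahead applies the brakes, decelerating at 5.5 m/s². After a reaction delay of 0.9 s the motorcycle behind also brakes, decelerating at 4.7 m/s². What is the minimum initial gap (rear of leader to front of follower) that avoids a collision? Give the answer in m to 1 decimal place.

Minimum gap ≈ 77.0 m

170 km/h ÷ 3.6 = 47.2222 m/s.
Leader travels v²/(2a_L) = 2229.936 / 11.000 = 202.721 m before stopping.
Follower covers v·t_r = 47.2222 × 0.9 = 42.500 m while reacting, then v²/(2a_F) = 2229.936 / 9.400 = 237.227 m while braking, for a total of 42.500 + 237.227 = 279.727 m.
Since a_F ≤ a_L and the follower starts braking later, the follower is never slower than the leader, so the closest approach is when both have stopped.
Minimum gap = 279.727 − 202.721 = 77.006 m.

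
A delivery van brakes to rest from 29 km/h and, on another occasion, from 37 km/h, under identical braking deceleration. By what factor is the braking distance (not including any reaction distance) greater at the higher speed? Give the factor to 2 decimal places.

Factor ≈ 1.63

Braking distance d = v²/(2a), so with a fixed, d ∝ v².
Factor = (37/29)² = 1.2759² = 1.6279.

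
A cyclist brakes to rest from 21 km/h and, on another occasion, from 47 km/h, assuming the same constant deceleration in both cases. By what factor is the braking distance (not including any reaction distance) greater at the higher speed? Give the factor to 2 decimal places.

Factor ≈ 5.01

Braking distance d = v²/(2a), so with a fixed, d ∝ v².
Factor = (47/21)² = 2.2381² = 5.0091.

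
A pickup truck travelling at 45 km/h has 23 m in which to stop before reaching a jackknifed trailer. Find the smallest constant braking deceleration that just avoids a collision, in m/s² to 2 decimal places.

45 km/h ÷ 3.6 = 12.5000 m/s.
v² = 2a·d ⇒ a = v²/(2d) = 12.5000² / (2 × 23.000) = 156.250 / 46.000 = 3.3967 m/s².

Required deceleration ≈ 3.40 m/s²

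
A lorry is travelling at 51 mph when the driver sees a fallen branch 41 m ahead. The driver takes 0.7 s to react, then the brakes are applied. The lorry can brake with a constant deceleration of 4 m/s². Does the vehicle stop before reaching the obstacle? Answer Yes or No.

51 mph × 0.44704 = 22.7990 m/s.
Reaction distance = 22.7990 × 0.7 = 15.959 m.
Braking distance = v²/(2a) = 519.794 / 8.000 = 64.974 m.
Total stopping distance = 15.959 + 64.974 = 80.933 m, vs 41 m available — it cannot stop in time and overshoots by 80.933 − 41 = 39.933 m.

No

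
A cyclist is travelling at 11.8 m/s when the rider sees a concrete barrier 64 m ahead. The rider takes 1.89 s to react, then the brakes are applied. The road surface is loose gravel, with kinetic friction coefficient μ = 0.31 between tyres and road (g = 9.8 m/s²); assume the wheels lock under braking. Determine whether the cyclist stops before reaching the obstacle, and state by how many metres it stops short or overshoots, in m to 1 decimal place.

a = μg = 0.31 × 9.8 = 3.038 m/s².
Reaction distance = 11.8000 × 1.89 = 22.302 m.
Braking distance = v²/(2a) = 139.240 / 6.076 = 22.916 m.
Total stopping distance = 22.302 + 22.916 = 45.218 m, vs 64 m available — it stops with 64 − 45.218 = 18.782 m to spare.

Yes — it stops 18.8 m short of the obstacle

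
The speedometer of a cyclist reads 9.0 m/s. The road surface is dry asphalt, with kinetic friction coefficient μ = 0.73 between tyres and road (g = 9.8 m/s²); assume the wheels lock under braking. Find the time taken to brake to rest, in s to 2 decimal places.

a = μg = 0.73 × 9.8 = 7.154 m/s².
Braking time = v/a = 9.0000 / 7.154 = 1.258 s.

Braking time ≈ 1.26 s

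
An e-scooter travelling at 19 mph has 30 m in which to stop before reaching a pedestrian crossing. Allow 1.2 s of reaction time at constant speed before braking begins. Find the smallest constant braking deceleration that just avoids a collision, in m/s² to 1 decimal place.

Required deceleration ≈ 1.8 m/s²

19 mph × 0.44704 = 8.4938 m/s.
Distance covered during reaction = 8.4938 × 1.2 = 10.193 m.
Distance available for braking: 30 − 10.193 = 19.807 m.
v² = 2a·d ⇒ a = v²/(2d) = 8.4938² / (2 × 19.807) = 72.145 / 39.614 = 1.8212 m/s².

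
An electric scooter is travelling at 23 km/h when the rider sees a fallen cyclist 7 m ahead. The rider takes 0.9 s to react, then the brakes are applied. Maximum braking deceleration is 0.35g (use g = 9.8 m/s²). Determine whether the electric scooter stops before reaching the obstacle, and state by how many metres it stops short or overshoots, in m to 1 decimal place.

23 km/h ÷ 3.6 = 6.3889 m/s.
a = 0.35 × 9.8 = 3.430 m/s².
Reaction distance = 6.3889 × 0.9 = 5.750 m.
Braking distance = v²/(2a) = 40.818 / 6.860 = 5.950 m.
Total stopping distance = 5.750 + 5.950 = 11.700 m, vs 7 m available — it cannot stop in time and overshoots by 11.700 − 7 = 4.700 m.

No — it overshoots by 4.7 m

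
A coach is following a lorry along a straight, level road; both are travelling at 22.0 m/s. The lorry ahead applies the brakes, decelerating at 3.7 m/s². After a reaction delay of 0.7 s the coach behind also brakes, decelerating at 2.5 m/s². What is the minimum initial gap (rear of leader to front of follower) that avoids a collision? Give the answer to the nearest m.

Minimum gap ≈ 47 m

Leader travels v²/(2a_L) = 484.000 / 7.400 = 65.405 m before stopping.
Follower covers v·t_r = 22.0000 × 0.7 = 15.400 m while reacting, then v²/(2a_F) = 484.000 / 5.000 = 96.800 m while braking, for a total of 15.400 + 96.800 = 112.200 m.
Since a_F ≤ a_L and the follower starts braking later, the follower is never slower than the leader, so the closest approach is when both have stopped.
Minimum gap = 112.200 − 65.405 = 46.795 m.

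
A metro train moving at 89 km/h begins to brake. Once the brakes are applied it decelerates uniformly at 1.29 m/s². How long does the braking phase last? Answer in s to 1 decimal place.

Braking time ≈ 19.2 s

89 km/h ÷ 3.6 = 24.7222 m/s.
Braking time = v/a = 24.7222 / 1.290 = 19.164 s.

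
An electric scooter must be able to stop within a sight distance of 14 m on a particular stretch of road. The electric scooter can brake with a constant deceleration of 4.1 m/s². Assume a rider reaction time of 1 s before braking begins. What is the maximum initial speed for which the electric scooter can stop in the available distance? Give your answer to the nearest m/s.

Stopping distance: v·t_r + v²/(2a) = 14 with t_r = 1 s and a = 4.100 m/s².
So v² + 8.200 v − 114.80 = 0.
Positive root: v = −a·t_r + √((a·t_r)² + 2a·d) = −4.100 + √(16.810 + 114.80) = 7.3721 m/s.

Maximum speed ≈ 7 m/s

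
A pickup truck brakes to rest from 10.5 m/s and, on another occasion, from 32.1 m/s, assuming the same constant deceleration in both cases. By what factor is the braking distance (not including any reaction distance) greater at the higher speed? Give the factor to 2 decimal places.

Braking distance d = v²/(2a), so with a fixed, d ∝ v².
Factor = (32.1/10.5)² = 3.0571² = 9.3459.

Factor ≈ 9.35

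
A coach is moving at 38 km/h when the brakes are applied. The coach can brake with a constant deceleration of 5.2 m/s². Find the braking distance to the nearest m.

Braking distance ≈ 11 m

38 km/h ÷ 3.6 = 10.5556 m/s.
Braking distance = v²/(2a) = 10.5556² / (2 × 5.200) = 111.421 / 10.400 = 10.714 m.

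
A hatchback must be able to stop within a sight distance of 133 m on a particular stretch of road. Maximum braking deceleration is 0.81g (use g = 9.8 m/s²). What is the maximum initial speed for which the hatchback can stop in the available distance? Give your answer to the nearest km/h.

a = 0.81 × 9.8 = 7.938 m/s².
v²/(2a) = d ⇒ v = √(2 × 7.938 × 133) = √2111.51 = 45.9512 m/s.
45.9512 m/s × 3.6 = 165.424 km/h.

Maximum speed ≈ 165 km/h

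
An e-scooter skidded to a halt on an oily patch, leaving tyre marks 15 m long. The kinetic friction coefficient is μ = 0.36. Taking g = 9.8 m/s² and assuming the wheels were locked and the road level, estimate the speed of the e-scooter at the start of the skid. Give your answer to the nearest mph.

Initial speed ≈ 23 mph

Deceleration a = μg = 0.36 × 9.8 = 3.528 m/s².
v = √(2a·d) = √(2 × 3.528 × 15) = √105.840 = 10.2879 m/s.
= 10.2879 ÷ 0.44704 = 23.013 mph.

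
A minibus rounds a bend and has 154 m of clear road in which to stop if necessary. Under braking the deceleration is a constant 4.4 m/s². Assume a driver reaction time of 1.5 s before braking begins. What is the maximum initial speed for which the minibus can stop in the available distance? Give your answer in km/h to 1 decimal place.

Maximum speed ≈ 110.9 km/h

Stopping distance: v·t_r + v²/(2a) = 154 with t_r = 1.5 s and a = 4.400 m/s².
So v² + 13.200 v − 1355.20 = 0.
Positive root: v = −a·t_r + √((a·t_r)² + 2a·d) = −6.600 + √(43.560 + 1355.20) = 30.8000 m/s.
30.8000 m/s × 3.6 = 110.880 km/h.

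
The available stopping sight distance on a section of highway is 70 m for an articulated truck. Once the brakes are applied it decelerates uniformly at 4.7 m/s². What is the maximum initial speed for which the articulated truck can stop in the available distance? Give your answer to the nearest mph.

Maximum speed ≈ 57 mph

v²/(2a) = d ⇒ v = √(2 × 4.700 × 70) = √658.00 = 25.6515 m/s.
25.6515 m/s ÷ 0.44704 = 57.381 mph.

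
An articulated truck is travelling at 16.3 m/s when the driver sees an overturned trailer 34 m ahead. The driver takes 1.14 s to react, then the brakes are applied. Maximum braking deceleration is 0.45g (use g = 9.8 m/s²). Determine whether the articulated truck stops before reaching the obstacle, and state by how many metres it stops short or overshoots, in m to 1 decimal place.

a = 0.45 × 9.8 = 4.410 m/s².
Reaction distance = 16.3000 × 1.14 = 18.582 m.
Braking distance = v²/(2a) = 265.690 / 8.820 = 30.124 m.
Total stopping distance = 18.582 + 30.124 = 48.706 m, vs 34 m available — it cannot stop in time and overshoots by 48.706 − 34 = 14.706 m.

No — it overshoots by 14.7 m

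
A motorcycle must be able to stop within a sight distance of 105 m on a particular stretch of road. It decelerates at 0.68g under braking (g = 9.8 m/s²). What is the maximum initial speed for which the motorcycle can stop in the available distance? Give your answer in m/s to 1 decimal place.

Maximum speed ≈ 37.4 m/s

a = 0.68 × 9.8 = 6.664 m/s².
v²/(2a) = d ⇒ v = √(2 × 6.664 × 105) = √1399.44 = 37.4091 m/s.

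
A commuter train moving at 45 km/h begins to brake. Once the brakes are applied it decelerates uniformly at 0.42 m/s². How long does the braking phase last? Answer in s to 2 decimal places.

45 km/h ÷ 3.6 = 12.5000 m/s.
Braking time = v/a = 12.5000 / 0.420 = 29.762 s.

Braking time ≈ 29.76 s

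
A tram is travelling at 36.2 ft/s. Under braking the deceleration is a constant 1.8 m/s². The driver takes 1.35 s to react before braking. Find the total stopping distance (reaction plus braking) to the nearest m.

Total stopping distance ≈ 49 m

36.2 ft/s × 0.3048 = 11.0338 m/s.
Reaction distance = v·t_r = 11.0338 × 1.35 = 14.896 m.
Braking distance = v²/(2a) = 11.0338² / (2 × 1.800) = 121.745 / 3.600 = 33.818 m.
Total = 14.896 + 33.818 = 48.714 m.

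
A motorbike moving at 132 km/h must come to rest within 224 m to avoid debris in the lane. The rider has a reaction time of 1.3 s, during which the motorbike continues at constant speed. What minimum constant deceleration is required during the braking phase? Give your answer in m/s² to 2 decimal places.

Required deceleration ≈ 3.81 m/s²

132 km/h ÷ 3.6 = 36.6667 m/s.
Distance covered during reaction = 36.6667 × 1.3 = 47.667 m.
Distance available for braking: 224 − 47.667 = 176.333 m.
v² = 2a·d ⇒ a = v²/(2d) = 36.6667² / (2 × 176.333) = 1344.447 / 352.666 = 3.8122 m/s².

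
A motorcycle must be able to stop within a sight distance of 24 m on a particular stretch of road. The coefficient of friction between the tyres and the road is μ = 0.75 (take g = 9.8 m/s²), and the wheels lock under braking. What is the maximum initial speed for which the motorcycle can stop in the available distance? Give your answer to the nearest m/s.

Maximum speed ≈ 19 m/s

a = μg = 0.75 × 9.8 = 7.350 m/s².
v²/(2a) = d ⇒ v = √(2 × 7.350 × 24) = √352.80 = 18.7830 m/s.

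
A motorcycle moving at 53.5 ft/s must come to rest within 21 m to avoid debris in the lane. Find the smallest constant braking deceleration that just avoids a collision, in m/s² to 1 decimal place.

Required deceleration ≈ 6.3 m/s²

53.5 ft/s × 0.3048 = 16.3068 m/s.
v² = 2a·d ⇒ a = v²/(2d) = 16.3068² / (2 × 21.000) = 265.912 / 42.000 = 6.3312 m/s².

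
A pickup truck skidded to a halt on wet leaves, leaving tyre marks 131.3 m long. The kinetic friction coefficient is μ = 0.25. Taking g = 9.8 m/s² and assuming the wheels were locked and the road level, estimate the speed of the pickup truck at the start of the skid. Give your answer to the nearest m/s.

Deceleration a = μg = 0.25 × 9.8 = 2.450 m/s².
v = √(2a·d) = √(2 × 2.450 × 131.3) = √643.370 = 25.3647 m/s.

Initial speed ≈ 25 m/s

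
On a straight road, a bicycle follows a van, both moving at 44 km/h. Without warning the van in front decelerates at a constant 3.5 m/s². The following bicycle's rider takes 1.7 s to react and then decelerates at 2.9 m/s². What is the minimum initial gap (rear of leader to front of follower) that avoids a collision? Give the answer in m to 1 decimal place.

44 km/h ÷ 3.6 = 12.2222 m/s.
Leader travels v²/(2a_L) = 149.382 / 7.000 = 21.340 m before stopping.
Follower covers v·t_r = 12.2222 × 1.7 = 20.778 m while reacting, then v²/(2a_F) = 149.382 / 5.800 = 25.756 m while braking, for a total of 20.778 + 25.756 = 46.534 m.
Since a_F ≤ a_L and the follower starts braking later, the follower is never slower than the leader, so the closest approach is when both have stopped.
Minimum gap = 46.534 − 21.340 = 25.194 m.

Minimum gap ≈ 25.2 m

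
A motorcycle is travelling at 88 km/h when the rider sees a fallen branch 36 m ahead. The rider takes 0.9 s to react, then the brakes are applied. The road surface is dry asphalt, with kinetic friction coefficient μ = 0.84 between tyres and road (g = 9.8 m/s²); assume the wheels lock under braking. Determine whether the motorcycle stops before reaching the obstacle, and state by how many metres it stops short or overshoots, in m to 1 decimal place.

No — it overshoots by 22.3 m

88 km/h ÷ 3.6 = 24.4444 m/s.
a = μg = 0.84 × 9.8 = 8.232 m/s².
Reaction distance = 24.4444 × 0.9 = 22.000 m.
Braking distance = v²/(2a) = 597.529 / 16.464 = 36.293 m.
Total stopping distance = 22.000 + 36.293 = 58.293 m, vs 36 m available — it cannot stop in time and overshoots by 58.293 − 36 = 22.293 m.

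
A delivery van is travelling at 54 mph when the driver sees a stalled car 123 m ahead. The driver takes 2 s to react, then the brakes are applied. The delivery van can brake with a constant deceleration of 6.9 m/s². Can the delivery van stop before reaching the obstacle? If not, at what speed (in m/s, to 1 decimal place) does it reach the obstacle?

54 mph × 0.44704 = 24.1402 m/s.
Reaction distance = 24.1402 × 2 = 48.280 m.
Braking distance = v²/(2a) = 582.749 / 13.800 = 42.228 m.
Total stopping distance = 48.280 + 42.228 = 90.508 m, vs 123 m available — it stops with 123 − 90.508 = 32.492 m to spare.

Yes — it stops about 32.5 m short of the obstacle, so it never reaches it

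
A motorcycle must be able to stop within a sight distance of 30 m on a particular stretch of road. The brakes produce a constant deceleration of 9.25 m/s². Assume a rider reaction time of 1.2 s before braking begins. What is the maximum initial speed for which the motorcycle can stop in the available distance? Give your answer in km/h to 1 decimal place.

Stopping distance: v·t_r + v²/(2a) = 30 with t_r = 1.2 s and a = 9.250 m/s².
So v² + 22.200 v − 555.00 = 0.
Positive root: v = −a·t_r + √((a·t_r)² + 2a·d) = −11.100 + √(123.210 + 555.00) = 14.9425 m/s.
14.9425 m/s × 3.6 = 53.793 km/h.

Maximum speed ≈ 53.8 km/h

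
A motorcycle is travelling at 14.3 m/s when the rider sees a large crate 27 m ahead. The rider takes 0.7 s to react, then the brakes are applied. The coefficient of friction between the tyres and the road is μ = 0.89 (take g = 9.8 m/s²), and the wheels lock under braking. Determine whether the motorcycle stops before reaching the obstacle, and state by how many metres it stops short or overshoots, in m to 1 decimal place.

Yes — it stops 5.3 m short of the obstacle

a = μg = 0.89 × 9.8 = 8.722 m/s².
Reaction distance = 14.3000 × 0.7 = 10.010 m.
Braking distance = v²/(2a) = 204.490 / 17.444 = 11.723 m.
Total stopping distance = 10.010 + 11.723 = 21.733 m, vs 27 m available — it stops with 27 − 21.733 = 5.267 m to spare.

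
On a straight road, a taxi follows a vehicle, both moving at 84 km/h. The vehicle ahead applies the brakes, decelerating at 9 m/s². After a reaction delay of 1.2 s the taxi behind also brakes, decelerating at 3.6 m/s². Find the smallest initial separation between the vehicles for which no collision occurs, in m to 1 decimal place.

Minimum gap ≈ 73.4 m

84 km/h ÷ 3.6 = 23.3333 m/s.
Leader travels v²/(2a_L) = 544.443 / 18.000 = 30.247 m before stopping.
Follower covers v·t_r = 23.3333 × 1.2 = 28.000 m while reacting, then v²/(2a_F) = 544.443 / 7.200 = 75.617 m while braking, for a total of 28.000 + 75.617 = 103.617 m.
Since a_F ≤ a_L and the follower starts braking later, the follower is never slower than the leader, so the closest approach is when both have stopped.
Minimum gap = 103.617 − 30.247 = 73.370 m.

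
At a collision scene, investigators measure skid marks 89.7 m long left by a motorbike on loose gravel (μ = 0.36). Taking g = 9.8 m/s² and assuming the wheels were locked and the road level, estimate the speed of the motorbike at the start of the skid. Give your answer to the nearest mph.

Initial speed ≈ 56 mph

Deceleration a = μg = 0.36 × 9.8 = 3.528 m/s².
v = √(2a·d) = √(2 × 3.528 × 89.7) = √632.923 = 25.1580 m/s.
= 25.1580 ÷ 0.44704 = 56.277 mph.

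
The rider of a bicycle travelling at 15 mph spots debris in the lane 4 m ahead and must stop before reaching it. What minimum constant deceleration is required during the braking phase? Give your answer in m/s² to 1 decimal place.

Required deceleration ≈ 5.6 m/s²

15 mph × 0.44704 = 6.7056 m/s.
v² = 2a·d ⇒ a = v²/(2d) = 6.7056² / (2 × 4.000) = 44.965 / 8.000 = 5.6206 m/s².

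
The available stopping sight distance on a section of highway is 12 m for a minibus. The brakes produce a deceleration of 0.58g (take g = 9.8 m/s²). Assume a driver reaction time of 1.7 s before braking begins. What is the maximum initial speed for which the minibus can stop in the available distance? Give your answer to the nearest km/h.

a = 0.58 × 9.8 = 5.684 m/s².
Stopping distance: v·t_r + v²/(2a) = 12 with t_r = 1.7 s and a = 5.684 m/s².
So v² + 19.326 v − 136.42 = 0.
Positive root: v = −a·t_r + √((a·t_r)² + 2a·d) = −9.663 + √(93.374 + 136.42) = 5.4960 m/s.
5.4960 m/s × 3.6 = 19.786 km/h.

Maximum speed ≈ 20 km/h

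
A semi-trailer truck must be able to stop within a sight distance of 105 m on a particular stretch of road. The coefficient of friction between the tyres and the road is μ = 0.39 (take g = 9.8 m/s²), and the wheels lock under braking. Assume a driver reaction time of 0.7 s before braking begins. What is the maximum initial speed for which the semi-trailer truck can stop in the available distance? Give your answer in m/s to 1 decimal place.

Maximum speed ≈ 25.8 m/s

a = μg = 0.39 × 9.8 = 3.822 m/s².
Stopping distance: v·t_r + v²/(2a) = 105 with t_r = 0.7 s and a = 3.822 m/s².
So v² + 5.351 v − 802.62 = 0.
Positive root: v = −a·t_r + √((a·t_r)² + 2a·d) = −2.675 + √(7.156 + 802.62) = 25.7816 m/s.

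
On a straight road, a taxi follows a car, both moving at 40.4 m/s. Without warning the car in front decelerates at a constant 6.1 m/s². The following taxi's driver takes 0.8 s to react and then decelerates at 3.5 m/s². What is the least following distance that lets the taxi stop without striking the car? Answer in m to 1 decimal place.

Leader travels v²/(2a_L) = 1632.160 / 12.200 = 133.784 m before stopping.
Follower covers v·t_r = 40.4000 × 0.8 = 32.320 m while reacting, then v²/(2a_F) = 1632.160 / 7.000 = 233.166 m while braking, for a total of 32.320 + 233.166 = 265.486 m.
Since a_F ≤ a_L and the follower starts braking later, the follower is never slower than the leader, so the closest approach is when both have stopped.
Minimum gap = 265.486 − 133.784 = 131.702 m.

Minimum gap ≈ 131.7 m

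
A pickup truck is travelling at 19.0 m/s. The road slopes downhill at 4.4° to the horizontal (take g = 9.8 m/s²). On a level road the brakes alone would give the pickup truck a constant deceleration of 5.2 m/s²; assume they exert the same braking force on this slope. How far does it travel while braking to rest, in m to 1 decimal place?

Braking distance ≈ 40.6 m

Gravity along the downhill slope reduces the braking deceleration: a_eff = 5.200 − 9.8·sin 4.4° = 5.200 − 0.752 = 4.448 m/s².
Braking distance = v²/(2a) = 19.0000² / (2 × 4.448) = 361.000 / 8.896 = 40.580 m.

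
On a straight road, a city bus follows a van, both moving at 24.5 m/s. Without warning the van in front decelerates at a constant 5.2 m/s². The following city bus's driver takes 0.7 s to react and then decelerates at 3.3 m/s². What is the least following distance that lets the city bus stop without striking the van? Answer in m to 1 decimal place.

Minimum gap ≈ 50.4 m

Leader travels v²/(2a_L) = 600.250 / 10.400 = 57.716 m before stopping.
Follower covers v·t_r = 24.5000 × 0.7 = 17.150 m while reacting, then v²/(2a_F) = 600.250 / 6.600 = 90.947 m while braking, for a total of 17.150 + 90.947 = 108.097 m.
Since a_F ≤ a_L and the follower starts braking later, the follower is never slower than the leader, so the closest approach is when both have stopped.
Minimum gap = 108.097 − 57.716 = 50.381 m.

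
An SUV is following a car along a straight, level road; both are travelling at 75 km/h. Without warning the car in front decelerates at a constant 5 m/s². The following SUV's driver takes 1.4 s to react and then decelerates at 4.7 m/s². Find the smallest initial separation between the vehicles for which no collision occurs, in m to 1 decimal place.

75 km/h ÷ 3.6 = 20.8333 m/s.
Leader travels v²/(2a_L) = 434.026 / 10.000 = 43.403 m before stopping.
Follower covers v·t_r = 20.8333 × 1.4 = 29.167 m while reacting, then v²/(2a_F) = 434.026 / 9.400 = 46.173 m while braking, for a total of 29.167 + 46.173 = 75.340 m.
Since a_F ≤ a_L and the follower starts braking later, the follower is never slower than the leader, so the closest approach is when both have stopped.
Minimum gap = 75.340 − 43.403 = 31.937 m.

Minimum gap ≈ 31.9 m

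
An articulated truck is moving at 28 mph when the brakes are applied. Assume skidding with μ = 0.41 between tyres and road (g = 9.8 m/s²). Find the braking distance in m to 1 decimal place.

Braking distance ≈ 19.5 m

28 mph × 0.44704 = 12.5171 m/s.
a = μg = 0.41 × 9.8 = 4.018 m/s².
Braking distance = v²/(2a) = 12.5171² / (2 × 4.018) = 156.678 / 8.036 = 19.497 m.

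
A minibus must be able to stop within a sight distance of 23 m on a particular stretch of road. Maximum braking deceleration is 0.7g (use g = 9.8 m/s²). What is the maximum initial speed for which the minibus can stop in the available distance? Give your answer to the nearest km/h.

a = 0.7 × 9.8 = 6.860 m/s².
v²/(2a) = d ⇒ v = √(2 × 6.860 × 23) = √315.56 = 17.7640 m/s.
17.7640 m/s × 3.6 = 63.950 km/h.

Maximum speed ≈ 64 km/h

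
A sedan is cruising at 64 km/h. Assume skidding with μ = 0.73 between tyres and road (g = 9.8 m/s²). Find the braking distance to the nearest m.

Braking distance ≈ 22 m

64 km/h ÷ 3.6 = 17.7778 m/s.
a = μg = 0.73 × 9.8 = 7.154 m/s².
Braking distance = v²/(2a) = 17.7778² / (2 × 7.154) = 316.050 / 14.308 = 22.089 m.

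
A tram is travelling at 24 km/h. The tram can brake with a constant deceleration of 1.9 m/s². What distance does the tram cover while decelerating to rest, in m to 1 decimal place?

Braking distance ≈ 11.7 m

24 km/h ÷ 3.6 = 6.6667 m/s.
Braking distance = v²/(2a) = 6.6667² / (2 × 1.900) = 44.445 / 3.800 = 11.696 m.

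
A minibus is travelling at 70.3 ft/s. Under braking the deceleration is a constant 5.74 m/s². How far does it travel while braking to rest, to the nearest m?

Braking distance ≈ 40 m

70.3 ft/s × 0.3048 = 21.4274 m/s.
Braking distance = v²/(2a) = 21.4274² / (2 × 5.740) = 459.133 / 11.480 = 39.994 m.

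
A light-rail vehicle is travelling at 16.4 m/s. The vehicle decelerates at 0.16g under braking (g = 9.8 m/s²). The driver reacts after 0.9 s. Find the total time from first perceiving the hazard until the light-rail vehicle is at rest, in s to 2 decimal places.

Total time ≈ 11.36 s

a = 0.16 × 9.8 = 1.568 m/s².
Braking time = v/a = 16.4000 / 1.568 = 10.459 s.
Total = 0.9 + 10.459 = 11.359 s.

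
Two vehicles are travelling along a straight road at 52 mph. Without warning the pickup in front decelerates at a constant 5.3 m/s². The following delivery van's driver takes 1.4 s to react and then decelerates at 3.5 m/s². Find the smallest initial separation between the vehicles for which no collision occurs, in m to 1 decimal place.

Minimum gap ≈ 58.8 m

52 mph × 0.44704 = 23.2461 m/s.
Leader travels v²/(2a_L) = 540.381 / 10.600 = 50.979 m before stopping.
Follower covers v·t_r = 23.2461 × 1.4 = 32.545 m while reacting, then v²/(2a_F) = 540.381 / 7.000 = 77.197 m while braking, for a total of 32.545 + 77.197 = 109.742 m.
Since a_F ≤ a_L and the follower starts braking later, the follower is never slower than the leader, so the closest approach is when both have stopped.
Minimum gap = 109.742 − 50.979 = 58.763 m.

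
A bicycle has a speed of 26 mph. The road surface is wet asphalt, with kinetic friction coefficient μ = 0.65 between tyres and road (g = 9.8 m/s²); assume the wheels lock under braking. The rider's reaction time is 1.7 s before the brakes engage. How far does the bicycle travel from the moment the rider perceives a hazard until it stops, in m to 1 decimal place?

26 mph × 0.44704 = 11.6230 m/s.
a = μg = 0.65 × 9.8 = 6.370 m/s².
Reaction distance = v·t_r = 11.6230 × 1.7 = 19.759 m.
Braking distance = v²/(2a) = 11.6230² / (2 × 6.370) = 135.094 / 12.740 = 10.604 m.
Total = 19.759 + 10.604 = 30.363 m.

Total stopping distance ≈ 30.4 m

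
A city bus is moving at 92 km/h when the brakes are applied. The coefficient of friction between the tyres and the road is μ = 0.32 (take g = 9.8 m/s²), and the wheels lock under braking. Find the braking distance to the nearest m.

Braking distance ≈ 104 m

92 km/h ÷ 3.6 = 25.5556 m/s.
a = μg = 0.32 × 9.8 = 3.136 m/s².
Braking distance = v²/(2a) = 25.5556² / (2 × 3.136) = 653.089 / 6.272 = 104.128 m.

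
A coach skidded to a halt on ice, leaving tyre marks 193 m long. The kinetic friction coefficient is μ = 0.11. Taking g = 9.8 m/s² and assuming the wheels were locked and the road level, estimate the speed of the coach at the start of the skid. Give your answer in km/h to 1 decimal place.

Deceleration a = μg = 0.11 × 9.8 = 1.078 m/s².
v = √(2a·d) = √(2 × 1.078 × 193) = √416.108 = 20.3987 m/s.
= 20.3987 × 3.6 = 73.435 km/h.

Initial speed ≈ 73.4 km/h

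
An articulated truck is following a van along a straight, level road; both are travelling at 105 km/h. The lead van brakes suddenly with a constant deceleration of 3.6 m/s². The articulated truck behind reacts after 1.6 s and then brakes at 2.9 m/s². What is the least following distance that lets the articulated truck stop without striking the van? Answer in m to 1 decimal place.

Minimum gap ≈ 75.2 m

105 km/h ÷ 3.6 = 29.1667 m/s.
Leader travels v²/(2a_L) = 850.696 / 7.200 = 118.152 m before stopping.
Follower covers v·t_r = 29.1667 × 1.6 = 46.667 m while reacting, then v²/(2a_F) = 850.696 / 5.800 = 146.672 m while braking, for a total of 46.667 + 146.672 = 193.339 m.
Since a_F ≤ a_L and the follower starts braking later, the follower is never slower than the leader, so the closest approach is when both have stopped.
Minimum gap = 193.339 − 118.152 = 75.187 m.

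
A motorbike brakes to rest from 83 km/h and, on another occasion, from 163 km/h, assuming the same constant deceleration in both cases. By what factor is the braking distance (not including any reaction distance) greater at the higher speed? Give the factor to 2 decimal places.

Factor ≈ 3.86

Braking distance d = v²/(2a), so with a fixed, d ∝ v².
Factor = (163/83)² = 1.9639² = 3.8569.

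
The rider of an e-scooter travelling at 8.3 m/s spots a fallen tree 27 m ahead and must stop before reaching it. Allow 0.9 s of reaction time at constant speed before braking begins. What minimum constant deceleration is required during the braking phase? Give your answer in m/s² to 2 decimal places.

Distance covered during reaction = 8.3000 × 0.9 = 7.470 m.
Distance available for braking: 27 − 7.470 = 19.530 m.
v² = 2a·d ⇒ a = v²/(2d) = 8.3000² / (2 × 19.530) = 68.890 / 39.060 = 1.7637 m/s².

Required deceleration ≈ 1.76 m/s²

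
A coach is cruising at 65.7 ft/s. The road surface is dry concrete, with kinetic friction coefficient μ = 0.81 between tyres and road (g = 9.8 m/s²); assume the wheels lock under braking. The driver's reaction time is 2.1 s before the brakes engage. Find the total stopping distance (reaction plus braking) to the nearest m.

65.7 ft/s × 0.3048 = 20.0254 m/s.
a = μg = 0.81 × 9.8 = 7.938 m/s².
Reaction distance = v·t_r = 20.0254 × 2.1 = 42.053 m.
Braking distance = v²/(2a) = 20.0254² / (2 × 7.938) = 401.017 / 15.876 = 25.259 m.
Total = 42.053 + 25.259 = 67.312 m.

Total stopping distance ≈ 67 m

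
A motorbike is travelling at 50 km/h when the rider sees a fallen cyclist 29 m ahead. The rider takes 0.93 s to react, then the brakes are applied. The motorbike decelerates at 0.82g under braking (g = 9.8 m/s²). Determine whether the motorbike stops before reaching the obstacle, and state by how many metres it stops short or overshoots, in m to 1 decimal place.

50 km/h ÷ 3.6 = 13.8889 m/s.
a = 0.82 × 9.8 = 8.036 m/s².
Reaction distance = 13.8889 × 0.93 = 12.917 m.
Braking distance = v²/(2a) = 192.902 / 16.072 = 12.002 m.
Total stopping distance = 12.917 + 12.002 = 24.919 m, vs 29 m available — it stops with 29 − 24.919 = 4.081 m to spare.

Yes — it stops 4.1 m short of the obstacle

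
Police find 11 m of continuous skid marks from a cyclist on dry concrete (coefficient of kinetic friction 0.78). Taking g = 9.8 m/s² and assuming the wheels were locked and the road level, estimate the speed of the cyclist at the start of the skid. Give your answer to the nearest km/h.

Deceleration a = μg = 0.78 × 9.8 = 7.644 m/s².
v = √(2a·d) = √(2 × 7.644 × 11) = √168.168 = 12.9680 m/s.
= 12.9680 × 3.6 = 46.685 km/h.

Initial speed ≈ 47 km/h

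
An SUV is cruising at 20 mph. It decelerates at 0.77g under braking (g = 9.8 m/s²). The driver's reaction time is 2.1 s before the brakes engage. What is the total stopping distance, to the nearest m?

20 mph × 0.44704 = 8.9408 m/s.
a = 0.77 × 9.8 = 7.546 m/s².
Reaction distance = v·t_r = 8.9408 × 2.1 = 18.776 m.
Braking distance = v²/(2a) = 8.9408² / (2 × 7.546) = 79.938 / 15.092 = 5.297 m.
Total = 18.776 + 5.297 = 24.073 m.

Total stopping distance ≈ 24 m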